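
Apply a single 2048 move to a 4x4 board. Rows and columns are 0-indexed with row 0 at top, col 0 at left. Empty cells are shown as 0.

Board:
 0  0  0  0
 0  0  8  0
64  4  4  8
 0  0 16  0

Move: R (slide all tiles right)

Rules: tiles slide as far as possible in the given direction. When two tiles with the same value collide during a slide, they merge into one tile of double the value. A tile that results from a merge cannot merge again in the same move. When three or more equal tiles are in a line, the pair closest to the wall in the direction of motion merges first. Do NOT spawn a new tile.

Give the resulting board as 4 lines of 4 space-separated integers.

Slide right:
row 0: [0, 0, 0, 0] -> [0, 0, 0, 0]
row 1: [0, 0, 8, 0] -> [0, 0, 0, 8]
row 2: [64, 4, 4, 8] -> [0, 64, 8, 8]
row 3: [0, 0, 16, 0] -> [0, 0, 0, 16]

Answer:  0  0  0  0
 0  0  0  8
 0 64  8  8
 0  0  0 16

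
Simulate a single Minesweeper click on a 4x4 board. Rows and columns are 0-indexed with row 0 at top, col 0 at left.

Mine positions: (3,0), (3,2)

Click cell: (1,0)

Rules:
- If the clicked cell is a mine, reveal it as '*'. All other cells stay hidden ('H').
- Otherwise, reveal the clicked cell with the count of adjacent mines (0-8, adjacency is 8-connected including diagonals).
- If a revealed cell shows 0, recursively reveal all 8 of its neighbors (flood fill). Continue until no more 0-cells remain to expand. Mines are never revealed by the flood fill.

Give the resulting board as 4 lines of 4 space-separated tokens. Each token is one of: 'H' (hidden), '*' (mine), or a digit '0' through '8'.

0 0 0 0
0 0 0 0
1 2 1 1
H H H H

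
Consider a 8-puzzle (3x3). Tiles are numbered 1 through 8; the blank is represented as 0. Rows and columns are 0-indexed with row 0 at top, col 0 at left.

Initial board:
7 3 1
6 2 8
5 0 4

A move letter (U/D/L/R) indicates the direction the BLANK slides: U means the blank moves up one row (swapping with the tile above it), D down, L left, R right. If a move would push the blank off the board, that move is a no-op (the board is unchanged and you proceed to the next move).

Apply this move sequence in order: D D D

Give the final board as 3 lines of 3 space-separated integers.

After move 1 (D):
7 3 1
6 2 8
5 0 4

After move 2 (D):
7 3 1
6 2 8
5 0 4

After move 3 (D):
7 3 1
6 2 8
5 0 4

Answer: 7 3 1
6 2 8
5 0 4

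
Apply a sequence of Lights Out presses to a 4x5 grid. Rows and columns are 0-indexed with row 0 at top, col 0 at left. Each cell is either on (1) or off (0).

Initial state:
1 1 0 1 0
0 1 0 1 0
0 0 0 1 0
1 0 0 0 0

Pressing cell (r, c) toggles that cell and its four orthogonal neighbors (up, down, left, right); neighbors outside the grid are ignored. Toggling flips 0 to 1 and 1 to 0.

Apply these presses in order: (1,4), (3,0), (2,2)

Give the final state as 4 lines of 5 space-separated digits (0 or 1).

After press 1 at (1,4):
1 1 0 1 1
0 1 0 0 1
0 0 0 1 1
1 0 0 0 0

After press 2 at (3,0):
1 1 0 1 1
0 1 0 0 1
1 0 0 1 1
0 1 0 0 0

After press 3 at (2,2):
1 1 0 1 1
0 1 1 0 1
1 1 1 0 1
0 1 1 0 0

Answer: 1 1 0 1 1
0 1 1 0 1
1 1 1 0 1
0 1 1 0 0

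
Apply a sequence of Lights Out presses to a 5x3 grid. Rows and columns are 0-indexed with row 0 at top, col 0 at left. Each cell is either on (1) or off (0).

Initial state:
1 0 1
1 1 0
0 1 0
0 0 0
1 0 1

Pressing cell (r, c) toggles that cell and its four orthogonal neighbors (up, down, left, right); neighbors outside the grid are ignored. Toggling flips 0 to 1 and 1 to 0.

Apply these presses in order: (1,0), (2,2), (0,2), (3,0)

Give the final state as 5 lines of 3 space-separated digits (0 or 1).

After press 1 at (1,0):
0 0 1
0 0 0
1 1 0
0 0 0
1 0 1

After press 2 at (2,2):
0 0 1
0 0 1
1 0 1
0 0 1
1 0 1

After press 3 at (0,2):
0 1 0
0 0 0
1 0 1
0 0 1
1 0 1

After press 4 at (3,0):
0 1 0
0 0 0
0 0 1
1 1 1
0 0 1

Answer: 0 1 0
0 0 0
0 0 1
1 1 1
0 0 1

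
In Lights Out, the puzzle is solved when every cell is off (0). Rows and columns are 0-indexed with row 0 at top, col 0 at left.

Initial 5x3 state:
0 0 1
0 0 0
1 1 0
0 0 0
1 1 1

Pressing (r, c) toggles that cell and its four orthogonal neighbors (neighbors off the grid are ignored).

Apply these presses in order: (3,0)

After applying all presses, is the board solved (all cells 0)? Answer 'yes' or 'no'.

Answer: no

Derivation:
After press 1 at (3,0):
0 0 1
0 0 0
0 1 0
1 1 0
0 1 1

Lights still on: 6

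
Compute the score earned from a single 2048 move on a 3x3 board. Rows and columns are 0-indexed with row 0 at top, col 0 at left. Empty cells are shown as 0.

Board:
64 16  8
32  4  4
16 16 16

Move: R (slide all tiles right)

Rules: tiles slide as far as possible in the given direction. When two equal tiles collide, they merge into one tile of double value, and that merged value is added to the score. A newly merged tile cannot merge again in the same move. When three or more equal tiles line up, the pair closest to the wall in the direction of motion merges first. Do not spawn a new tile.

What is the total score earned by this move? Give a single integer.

Answer: 40

Derivation:
Slide right:
row 0: [64, 16, 8] -> [64, 16, 8]  score +0 (running 0)
row 1: [32, 4, 4] -> [0, 32, 8]  score +8 (running 8)
row 2: [16, 16, 16] -> [0, 16, 32]  score +32 (running 40)
Board after move:
64 16  8
 0 32  8
 0 16 32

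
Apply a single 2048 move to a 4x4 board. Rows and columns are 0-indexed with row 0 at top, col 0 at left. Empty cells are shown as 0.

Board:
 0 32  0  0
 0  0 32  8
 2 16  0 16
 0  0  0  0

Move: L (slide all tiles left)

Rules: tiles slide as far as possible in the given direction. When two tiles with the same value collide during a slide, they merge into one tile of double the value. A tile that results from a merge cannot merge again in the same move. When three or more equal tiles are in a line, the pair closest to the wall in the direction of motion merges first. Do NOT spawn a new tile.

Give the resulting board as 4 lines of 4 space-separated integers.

Answer: 32  0  0  0
32  8  0  0
 2 32  0  0
 0  0  0  0

Derivation:
Slide left:
row 0: [0, 32, 0, 0] -> [32, 0, 0, 0]
row 1: [0, 0, 32, 8] -> [32, 8, 0, 0]
row 2: [2, 16, 0, 16] -> [2, 32, 0, 0]
row 3: [0, 0, 0, 0] -> [0, 0, 0, 0]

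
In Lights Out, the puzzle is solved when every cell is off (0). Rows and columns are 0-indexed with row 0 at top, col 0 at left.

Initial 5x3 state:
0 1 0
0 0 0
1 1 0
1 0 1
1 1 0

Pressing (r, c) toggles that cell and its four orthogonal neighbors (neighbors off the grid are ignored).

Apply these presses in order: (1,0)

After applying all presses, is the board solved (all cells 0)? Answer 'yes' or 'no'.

Answer: no

Derivation:
After press 1 at (1,0):
1 1 0
1 1 0
0 1 0
1 0 1
1 1 0

Lights still on: 9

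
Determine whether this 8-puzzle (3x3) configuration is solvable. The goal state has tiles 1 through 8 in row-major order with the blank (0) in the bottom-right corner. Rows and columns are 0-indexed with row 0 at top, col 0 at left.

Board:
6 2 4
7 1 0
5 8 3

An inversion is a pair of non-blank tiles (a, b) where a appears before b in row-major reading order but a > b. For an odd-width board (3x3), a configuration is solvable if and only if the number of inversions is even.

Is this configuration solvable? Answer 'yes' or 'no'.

Answer: no

Derivation:
Inversions (pairs i<j in row-major order where tile[i] > tile[j] > 0): 13
13 is odd, so the puzzle is not solvable.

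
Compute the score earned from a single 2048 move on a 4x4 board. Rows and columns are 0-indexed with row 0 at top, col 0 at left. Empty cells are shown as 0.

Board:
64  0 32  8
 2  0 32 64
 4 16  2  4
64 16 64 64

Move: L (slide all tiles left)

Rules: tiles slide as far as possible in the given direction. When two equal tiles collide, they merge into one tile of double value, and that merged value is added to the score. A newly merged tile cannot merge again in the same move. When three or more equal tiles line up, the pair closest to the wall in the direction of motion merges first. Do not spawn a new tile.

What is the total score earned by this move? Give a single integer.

Slide left:
row 0: [64, 0, 32, 8] -> [64, 32, 8, 0]  score +0 (running 0)
row 1: [2, 0, 32, 64] -> [2, 32, 64, 0]  score +0 (running 0)
row 2: [4, 16, 2, 4] -> [4, 16, 2, 4]  score +0 (running 0)
row 3: [64, 16, 64, 64] -> [64, 16, 128, 0]  score +128 (running 128)
Board after move:
 64  32   8   0
  2  32  64   0
  4  16   2   4
 64  16 128   0

Answer: 128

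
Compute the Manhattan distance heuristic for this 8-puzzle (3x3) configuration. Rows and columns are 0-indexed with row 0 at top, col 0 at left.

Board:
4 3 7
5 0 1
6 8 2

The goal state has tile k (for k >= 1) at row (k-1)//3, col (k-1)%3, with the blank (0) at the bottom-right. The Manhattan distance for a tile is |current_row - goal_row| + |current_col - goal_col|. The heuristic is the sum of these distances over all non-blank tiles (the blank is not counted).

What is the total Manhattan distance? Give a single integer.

Tile 4: at (0,0), goal (1,0), distance |0-1|+|0-0| = 1
Tile 3: at (0,1), goal (0,2), distance |0-0|+|1-2| = 1
Tile 7: at (0,2), goal (2,0), distance |0-2|+|2-0| = 4
Tile 5: at (1,0), goal (1,1), distance |1-1|+|0-1| = 1
Tile 1: at (1,2), goal (0,0), distance |1-0|+|2-0| = 3
Tile 6: at (2,0), goal (1,2), distance |2-1|+|0-2| = 3
Tile 8: at (2,1), goal (2,1), distance |2-2|+|1-1| = 0
Tile 2: at (2,2), goal (0,1), distance |2-0|+|2-1| = 3
Sum: 1 + 1 + 4 + 1 + 3 + 3 + 0 + 3 = 16

Answer: 16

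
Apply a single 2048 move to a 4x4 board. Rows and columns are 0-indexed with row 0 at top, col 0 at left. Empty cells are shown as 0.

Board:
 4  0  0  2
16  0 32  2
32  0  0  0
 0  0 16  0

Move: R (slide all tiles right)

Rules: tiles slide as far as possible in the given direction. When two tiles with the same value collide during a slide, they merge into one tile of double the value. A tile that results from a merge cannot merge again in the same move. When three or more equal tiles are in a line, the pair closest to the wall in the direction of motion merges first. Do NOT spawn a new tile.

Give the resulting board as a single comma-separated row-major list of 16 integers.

Answer: 0, 0, 4, 2, 0, 16, 32, 2, 0, 0, 0, 32, 0, 0, 0, 16

Derivation:
Slide right:
row 0: [4, 0, 0, 2] -> [0, 0, 4, 2]
row 1: [16, 0, 32, 2] -> [0, 16, 32, 2]
row 2: [32, 0, 0, 0] -> [0, 0, 0, 32]
row 3: [0, 0, 16, 0] -> [0, 0, 0, 16]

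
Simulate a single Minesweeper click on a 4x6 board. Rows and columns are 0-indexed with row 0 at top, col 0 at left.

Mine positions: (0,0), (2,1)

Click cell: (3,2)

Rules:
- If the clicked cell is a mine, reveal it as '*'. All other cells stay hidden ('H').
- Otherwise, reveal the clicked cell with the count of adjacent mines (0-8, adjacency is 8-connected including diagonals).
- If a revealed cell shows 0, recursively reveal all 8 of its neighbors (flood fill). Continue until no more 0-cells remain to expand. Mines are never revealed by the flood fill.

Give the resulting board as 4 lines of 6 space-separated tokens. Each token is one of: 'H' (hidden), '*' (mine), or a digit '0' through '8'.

H H H H H H
H H H H H H
H H H H H H
H H 1 H H H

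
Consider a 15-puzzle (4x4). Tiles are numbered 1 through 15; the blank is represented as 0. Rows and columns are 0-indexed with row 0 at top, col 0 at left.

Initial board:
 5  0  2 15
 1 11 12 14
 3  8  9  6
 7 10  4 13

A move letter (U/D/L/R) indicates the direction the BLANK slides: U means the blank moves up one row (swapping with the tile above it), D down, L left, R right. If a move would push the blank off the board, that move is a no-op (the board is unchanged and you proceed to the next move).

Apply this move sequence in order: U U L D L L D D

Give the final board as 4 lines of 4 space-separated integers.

After move 1 (U):
 5  0  2 15
 1 11 12 14
 3  8  9  6
 7 10  4 13

After move 2 (U):
 5  0  2 15
 1 11 12 14
 3  8  9  6
 7 10  4 13

After move 3 (L):
 0  5  2 15
 1 11 12 14
 3  8  9  6
 7 10  4 13

After move 4 (D):
 1  5  2 15
 0 11 12 14
 3  8  9  6
 7 10  4 13

After move 5 (L):
 1  5  2 15
 0 11 12 14
 3  8  9  6
 7 10  4 13

After move 6 (L):
 1  5  2 15
 0 11 12 14
 3  8  9  6
 7 10  4 13

After move 7 (D):
 1  5  2 15
 3 11 12 14
 0  8  9  6
 7 10  4 13

After move 8 (D):
 1  5  2 15
 3 11 12 14
 7  8  9  6
 0 10  4 13

Answer:  1  5  2 15
 3 11 12 14
 7  8  9  6
 0 10  4 13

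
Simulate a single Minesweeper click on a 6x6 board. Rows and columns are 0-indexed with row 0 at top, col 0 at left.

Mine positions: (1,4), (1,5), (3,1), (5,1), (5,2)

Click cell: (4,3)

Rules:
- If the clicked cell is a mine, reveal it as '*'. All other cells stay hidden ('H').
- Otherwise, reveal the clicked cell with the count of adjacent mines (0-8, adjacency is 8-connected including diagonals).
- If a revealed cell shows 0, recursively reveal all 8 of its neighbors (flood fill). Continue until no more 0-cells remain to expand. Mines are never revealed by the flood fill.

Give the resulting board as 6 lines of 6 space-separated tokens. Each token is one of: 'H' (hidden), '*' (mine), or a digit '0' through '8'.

H H H H H H
H H H H H H
H H H H H H
H H H H H H
H H H 1 H H
H H H H H H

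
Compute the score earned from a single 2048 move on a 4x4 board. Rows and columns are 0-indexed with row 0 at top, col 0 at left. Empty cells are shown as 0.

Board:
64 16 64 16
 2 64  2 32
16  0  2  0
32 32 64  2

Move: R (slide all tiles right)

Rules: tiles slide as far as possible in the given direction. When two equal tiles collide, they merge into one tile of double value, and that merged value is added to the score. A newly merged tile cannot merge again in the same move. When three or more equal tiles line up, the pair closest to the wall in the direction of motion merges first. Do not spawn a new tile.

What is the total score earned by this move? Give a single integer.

Answer: 64

Derivation:
Slide right:
row 0: [64, 16, 64, 16] -> [64, 16, 64, 16]  score +0 (running 0)
row 1: [2, 64, 2, 32] -> [2, 64, 2, 32]  score +0 (running 0)
row 2: [16, 0, 2, 0] -> [0, 0, 16, 2]  score +0 (running 0)
row 3: [32, 32, 64, 2] -> [0, 64, 64, 2]  score +64 (running 64)
Board after move:
64 16 64 16
 2 64  2 32
 0  0 16  2
 0 64 64  2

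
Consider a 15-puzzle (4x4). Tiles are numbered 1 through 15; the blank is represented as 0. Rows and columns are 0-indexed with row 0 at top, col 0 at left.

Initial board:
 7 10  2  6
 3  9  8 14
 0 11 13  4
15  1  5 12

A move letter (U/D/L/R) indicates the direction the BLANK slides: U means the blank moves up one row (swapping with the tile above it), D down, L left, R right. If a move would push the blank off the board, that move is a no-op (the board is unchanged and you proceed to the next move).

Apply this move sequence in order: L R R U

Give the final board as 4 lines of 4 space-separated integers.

After move 1 (L):
 7 10  2  6
 3  9  8 14
 0 11 13  4
15  1  5 12

After move 2 (R):
 7 10  2  6
 3  9  8 14
11  0 13  4
15  1  5 12

After move 3 (R):
 7 10  2  6
 3  9  8 14
11 13  0  4
15  1  5 12

After move 4 (U):
 7 10  2  6
 3  9  0 14
11 13  8  4
15  1  5 12

Answer:  7 10  2  6
 3  9  0 14
11 13  8  4
15  1  5 12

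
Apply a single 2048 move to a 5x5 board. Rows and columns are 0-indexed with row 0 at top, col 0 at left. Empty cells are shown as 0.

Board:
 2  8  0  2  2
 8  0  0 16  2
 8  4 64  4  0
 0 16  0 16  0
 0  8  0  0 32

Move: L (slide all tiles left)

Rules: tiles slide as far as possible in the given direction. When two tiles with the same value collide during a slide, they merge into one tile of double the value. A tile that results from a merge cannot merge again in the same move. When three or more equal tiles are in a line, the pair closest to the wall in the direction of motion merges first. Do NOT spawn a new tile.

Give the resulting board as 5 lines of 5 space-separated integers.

Slide left:
row 0: [2, 8, 0, 2, 2] -> [2, 8, 4, 0, 0]
row 1: [8, 0, 0, 16, 2] -> [8, 16, 2, 0, 0]
row 2: [8, 4, 64, 4, 0] -> [8, 4, 64, 4, 0]
row 3: [0, 16, 0, 16, 0] -> [32, 0, 0, 0, 0]
row 4: [0, 8, 0, 0, 32] -> [8, 32, 0, 0, 0]

Answer:  2  8  4  0  0
 8 16  2  0  0
 8  4 64  4  0
32  0  0  0  0
 8 32  0  0  0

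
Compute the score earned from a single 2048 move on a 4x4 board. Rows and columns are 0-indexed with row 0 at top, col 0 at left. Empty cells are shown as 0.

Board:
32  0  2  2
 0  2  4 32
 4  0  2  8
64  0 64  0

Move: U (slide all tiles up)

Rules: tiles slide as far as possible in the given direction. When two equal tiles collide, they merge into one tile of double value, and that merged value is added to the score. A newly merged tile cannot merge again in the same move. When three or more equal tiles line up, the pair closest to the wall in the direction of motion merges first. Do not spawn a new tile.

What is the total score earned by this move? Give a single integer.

Slide up:
col 0: [32, 0, 4, 64] -> [32, 4, 64, 0]  score +0 (running 0)
col 1: [0, 2, 0, 0] -> [2, 0, 0, 0]  score +0 (running 0)
col 2: [2, 4, 2, 64] -> [2, 4, 2, 64]  score +0 (running 0)
col 3: [2, 32, 8, 0] -> [2, 32, 8, 0]  score +0 (running 0)
Board after move:
32  2  2  2
 4  0  4 32
64  0  2  8
 0  0 64  0

Answer: 0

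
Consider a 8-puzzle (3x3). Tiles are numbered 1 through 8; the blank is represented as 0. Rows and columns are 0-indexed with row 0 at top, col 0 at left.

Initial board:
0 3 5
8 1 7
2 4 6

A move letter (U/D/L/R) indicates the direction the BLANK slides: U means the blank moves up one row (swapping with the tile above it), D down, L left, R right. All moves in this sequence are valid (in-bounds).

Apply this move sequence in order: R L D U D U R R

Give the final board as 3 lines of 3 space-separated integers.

Answer: 3 5 0
8 1 7
2 4 6

Derivation:
After move 1 (R):
3 0 5
8 1 7
2 4 6

After move 2 (L):
0 3 5
8 1 7
2 4 6

After move 3 (D):
8 3 5
0 1 7
2 4 6

After move 4 (U):
0 3 5
8 1 7
2 4 6

After move 5 (D):
8 3 5
0 1 7
2 4 6

After move 6 (U):
0 3 5
8 1 7
2 4 6

After move 7 (R):
3 0 5
8 1 7
2 4 6

After move 8 (R):
3 5 0
8 1 7
2 4 6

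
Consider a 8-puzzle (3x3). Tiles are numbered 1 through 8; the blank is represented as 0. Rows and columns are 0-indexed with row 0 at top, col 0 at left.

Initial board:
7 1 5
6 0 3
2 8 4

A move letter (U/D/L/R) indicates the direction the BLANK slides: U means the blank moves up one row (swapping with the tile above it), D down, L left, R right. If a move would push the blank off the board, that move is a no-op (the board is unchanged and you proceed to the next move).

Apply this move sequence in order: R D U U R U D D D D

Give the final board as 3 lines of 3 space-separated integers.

Answer: 7 1 5
6 3 4
2 8 0

Derivation:
After move 1 (R):
7 1 5
6 3 0
2 8 4

After move 2 (D):
7 1 5
6 3 4
2 8 0

After move 3 (U):
7 1 5
6 3 0
2 8 4

After move 4 (U):
7 1 0
6 3 5
2 8 4

After move 5 (R):
7 1 0
6 3 5
2 8 4

After move 6 (U):
7 1 0
6 3 5
2 8 4

After move 7 (D):
7 1 5
6 3 0
2 8 4

After move 8 (D):
7 1 5
6 3 4
2 8 0

After move 9 (D):
7 1 5
6 3 4
2 8 0

After move 10 (D):
7 1 5
6 3 4
2 8 0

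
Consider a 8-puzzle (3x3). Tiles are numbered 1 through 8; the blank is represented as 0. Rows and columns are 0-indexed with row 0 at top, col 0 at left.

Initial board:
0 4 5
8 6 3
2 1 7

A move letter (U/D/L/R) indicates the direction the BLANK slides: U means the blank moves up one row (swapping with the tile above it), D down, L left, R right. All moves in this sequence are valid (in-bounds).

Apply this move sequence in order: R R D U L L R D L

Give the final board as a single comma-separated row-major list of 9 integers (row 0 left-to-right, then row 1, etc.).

Answer: 4, 6, 5, 0, 8, 3, 2, 1, 7

Derivation:
After move 1 (R):
4 0 5
8 6 3
2 1 7

After move 2 (R):
4 5 0
8 6 3
2 1 7

After move 3 (D):
4 5 3
8 6 0
2 1 7

After move 4 (U):
4 5 0
8 6 3
2 1 7

After move 5 (L):
4 0 5
8 6 3
2 1 7

After move 6 (L):
0 4 5
8 6 3
2 1 7

After move 7 (R):
4 0 5
8 6 3
2 1 7

After move 8 (D):
4 6 5
8 0 3
2 1 7

After move 9 (L):
4 6 5
0 8 3
2 1 7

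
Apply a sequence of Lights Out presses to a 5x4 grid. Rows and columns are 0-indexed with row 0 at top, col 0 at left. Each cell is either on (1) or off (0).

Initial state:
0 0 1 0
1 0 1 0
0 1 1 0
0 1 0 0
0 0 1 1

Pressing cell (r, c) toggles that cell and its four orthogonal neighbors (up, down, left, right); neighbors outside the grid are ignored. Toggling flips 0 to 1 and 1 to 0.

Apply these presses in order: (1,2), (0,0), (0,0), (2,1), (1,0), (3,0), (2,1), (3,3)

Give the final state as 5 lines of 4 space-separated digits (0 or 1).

After press 1 at (1,2):
0 0 0 0
1 1 0 1
0 1 0 0
0 1 0 0
0 0 1 1

After press 2 at (0,0):
1 1 0 0
0 1 0 1
0 1 0 0
0 1 0 0
0 0 1 1

After press 3 at (0,0):
0 0 0 0
1 1 0 1
0 1 0 0
0 1 0 0
0 0 1 1

After press 4 at (2,1):
0 0 0 0
1 0 0 1
1 0 1 0
0 0 0 0
0 0 1 1

After press 5 at (1,0):
1 0 0 0
0 1 0 1
0 0 1 0
0 0 0 0
0 0 1 1

After press 6 at (3,0):
1 0 0 0
0 1 0 1
1 0 1 0
1 1 0 0
1 0 1 1

After press 7 at (2,1):
1 0 0 0
0 0 0 1
0 1 0 0
1 0 0 0
1 0 1 1

After press 8 at (3,3):
1 0 0 0
0 0 0 1
0 1 0 1
1 0 1 1
1 0 1 0

Answer: 1 0 0 0
0 0 0 1
0 1 0 1
1 0 1 1
1 0 1 0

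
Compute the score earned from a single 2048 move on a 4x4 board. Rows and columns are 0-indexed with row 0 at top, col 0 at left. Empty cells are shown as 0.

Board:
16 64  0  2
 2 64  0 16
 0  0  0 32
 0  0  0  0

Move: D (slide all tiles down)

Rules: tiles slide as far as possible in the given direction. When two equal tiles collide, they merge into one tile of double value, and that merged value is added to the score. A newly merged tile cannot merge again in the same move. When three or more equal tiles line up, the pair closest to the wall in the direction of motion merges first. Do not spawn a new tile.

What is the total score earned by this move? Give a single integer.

Slide down:
col 0: [16, 2, 0, 0] -> [0, 0, 16, 2]  score +0 (running 0)
col 1: [64, 64, 0, 0] -> [0, 0, 0, 128]  score +128 (running 128)
col 2: [0, 0, 0, 0] -> [0, 0, 0, 0]  score +0 (running 128)
col 3: [2, 16, 32, 0] -> [0, 2, 16, 32]  score +0 (running 128)
Board after move:
  0   0   0   0
  0   0   0   2
 16   0   0  16
  2 128   0  32

Answer: 128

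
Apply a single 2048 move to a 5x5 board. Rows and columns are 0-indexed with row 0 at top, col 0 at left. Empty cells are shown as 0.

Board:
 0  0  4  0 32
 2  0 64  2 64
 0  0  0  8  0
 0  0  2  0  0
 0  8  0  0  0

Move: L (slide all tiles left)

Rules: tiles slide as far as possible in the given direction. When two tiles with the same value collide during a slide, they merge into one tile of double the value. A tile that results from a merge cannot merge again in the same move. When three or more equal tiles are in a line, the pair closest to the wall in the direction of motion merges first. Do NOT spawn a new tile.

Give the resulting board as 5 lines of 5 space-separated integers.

Slide left:
row 0: [0, 0, 4, 0, 32] -> [4, 32, 0, 0, 0]
row 1: [2, 0, 64, 2, 64] -> [2, 64, 2, 64, 0]
row 2: [0, 0, 0, 8, 0] -> [8, 0, 0, 0, 0]
row 3: [0, 0, 2, 0, 0] -> [2, 0, 0, 0, 0]
row 4: [0, 8, 0, 0, 0] -> [8, 0, 0, 0, 0]

Answer:  4 32  0  0  0
 2 64  2 64  0
 8  0  0  0  0
 2  0  0  0  0
 8  0  0  0  0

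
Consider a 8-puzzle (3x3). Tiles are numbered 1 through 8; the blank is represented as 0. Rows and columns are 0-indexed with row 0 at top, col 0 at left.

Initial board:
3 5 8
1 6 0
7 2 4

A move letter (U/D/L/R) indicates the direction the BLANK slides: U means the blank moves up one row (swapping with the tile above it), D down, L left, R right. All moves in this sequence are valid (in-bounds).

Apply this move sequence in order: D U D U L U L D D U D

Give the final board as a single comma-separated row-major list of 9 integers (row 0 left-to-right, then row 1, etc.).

Answer: 1, 3, 8, 7, 5, 6, 0, 2, 4

Derivation:
After move 1 (D):
3 5 8
1 6 4
7 2 0

After move 2 (U):
3 5 8
1 6 0
7 2 4

After move 3 (D):
3 5 8
1 6 4
7 2 0

After move 4 (U):
3 5 8
1 6 0
7 2 4

After move 5 (L):
3 5 8
1 0 6
7 2 4

After move 6 (U):
3 0 8
1 5 6
7 2 4

After move 7 (L):
0 3 8
1 5 6
7 2 4

After move 8 (D):
1 3 8
0 5 6
7 2 4

After move 9 (D):
1 3 8
7 5 6
0 2 4

After move 10 (U):
1 3 8
0 5 6
7 2 4

After move 11 (D):
1 3 8
7 5 6
0 2 4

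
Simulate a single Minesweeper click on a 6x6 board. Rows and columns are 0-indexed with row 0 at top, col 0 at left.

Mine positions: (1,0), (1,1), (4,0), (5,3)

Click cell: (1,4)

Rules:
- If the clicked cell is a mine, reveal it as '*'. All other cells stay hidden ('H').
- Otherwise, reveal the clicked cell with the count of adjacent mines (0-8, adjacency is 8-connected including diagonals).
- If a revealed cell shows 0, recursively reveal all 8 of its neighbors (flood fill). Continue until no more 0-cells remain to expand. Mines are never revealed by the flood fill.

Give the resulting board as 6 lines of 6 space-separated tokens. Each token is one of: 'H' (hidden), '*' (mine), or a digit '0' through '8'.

H H 1 0 0 0
H H 1 0 0 0
H 2 1 0 0 0
H 1 0 0 0 0
H 1 1 1 1 0
H H H H 1 0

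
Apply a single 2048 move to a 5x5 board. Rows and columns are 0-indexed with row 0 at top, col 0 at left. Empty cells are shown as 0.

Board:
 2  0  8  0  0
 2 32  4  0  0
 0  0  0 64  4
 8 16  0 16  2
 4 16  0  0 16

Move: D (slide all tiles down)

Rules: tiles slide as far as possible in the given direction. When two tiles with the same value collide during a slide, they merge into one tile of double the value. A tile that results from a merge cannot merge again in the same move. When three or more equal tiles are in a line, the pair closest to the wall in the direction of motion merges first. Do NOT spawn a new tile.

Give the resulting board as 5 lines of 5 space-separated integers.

Answer:  0  0  0  0  0
 0  0  0  0  0
 4  0  0  0  4
 8 32  8 64  2
 4 32  4 16 16

Derivation:
Slide down:
col 0: [2, 2, 0, 8, 4] -> [0, 0, 4, 8, 4]
col 1: [0, 32, 0, 16, 16] -> [0, 0, 0, 32, 32]
col 2: [8, 4, 0, 0, 0] -> [0, 0, 0, 8, 4]
col 3: [0, 0, 64, 16, 0] -> [0, 0, 0, 64, 16]
col 4: [0, 0, 4, 2, 16] -> [0, 0, 4, 2, 16]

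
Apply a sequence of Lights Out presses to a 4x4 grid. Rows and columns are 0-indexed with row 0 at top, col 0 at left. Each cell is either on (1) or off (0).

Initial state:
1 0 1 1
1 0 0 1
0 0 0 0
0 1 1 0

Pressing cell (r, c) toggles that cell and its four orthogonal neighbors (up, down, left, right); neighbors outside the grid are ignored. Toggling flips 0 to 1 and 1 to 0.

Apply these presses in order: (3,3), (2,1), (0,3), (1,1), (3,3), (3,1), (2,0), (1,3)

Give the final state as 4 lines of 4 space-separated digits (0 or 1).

Answer: 1 1 0 1
1 0 0 1
0 0 1 1
0 1 0 0

Derivation:
After press 1 at (3,3):
1 0 1 1
1 0 0 1
0 0 0 1
0 1 0 1

After press 2 at (2,1):
1 0 1 1
1 1 0 1
1 1 1 1
0 0 0 1

After press 3 at (0,3):
1 0 0 0
1 1 0 0
1 1 1 1
0 0 0 1

After press 4 at (1,1):
1 1 0 0
0 0 1 0
1 0 1 1
0 0 0 1

After press 5 at (3,3):
1 1 0 0
0 0 1 0
1 0 1 0
0 0 1 0

After press 6 at (3,1):
1 1 0 0
0 0 1 0
1 1 1 0
1 1 0 0

After press 7 at (2,0):
1 1 0 0
1 0 1 0
0 0 1 0
0 1 0 0

After press 8 at (1,3):
1 1 0 1
1 0 0 1
0 0 1 1
0 1 0 0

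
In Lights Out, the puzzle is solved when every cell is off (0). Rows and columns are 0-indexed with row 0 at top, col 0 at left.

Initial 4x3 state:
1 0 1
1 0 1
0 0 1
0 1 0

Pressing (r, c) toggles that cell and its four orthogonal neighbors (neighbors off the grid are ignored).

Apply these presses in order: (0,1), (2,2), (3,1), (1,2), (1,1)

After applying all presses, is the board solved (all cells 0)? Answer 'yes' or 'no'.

Answer: no

Derivation:
After press 1 at (0,1):
0 1 0
1 1 1
0 0 1
0 1 0

After press 2 at (2,2):
0 1 0
1 1 0
0 1 0
0 1 1

After press 3 at (3,1):
0 1 0
1 1 0
0 0 0
1 0 0

After press 4 at (1,2):
0 1 1
1 0 1
0 0 1
1 0 0

After press 5 at (1,1):
0 0 1
0 1 0
0 1 1
1 0 0

Lights still on: 5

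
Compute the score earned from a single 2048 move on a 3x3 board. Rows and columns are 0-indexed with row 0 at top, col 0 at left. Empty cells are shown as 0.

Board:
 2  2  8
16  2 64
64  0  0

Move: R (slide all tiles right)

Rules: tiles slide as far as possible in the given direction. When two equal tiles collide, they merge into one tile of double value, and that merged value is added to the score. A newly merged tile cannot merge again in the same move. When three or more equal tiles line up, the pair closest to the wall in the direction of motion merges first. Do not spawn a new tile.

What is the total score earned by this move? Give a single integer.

Answer: 4

Derivation:
Slide right:
row 0: [2, 2, 8] -> [0, 4, 8]  score +4 (running 4)
row 1: [16, 2, 64] -> [16, 2, 64]  score +0 (running 4)
row 2: [64, 0, 0] -> [0, 0, 64]  score +0 (running 4)
Board after move:
 0  4  8
16  2 64
 0  0 64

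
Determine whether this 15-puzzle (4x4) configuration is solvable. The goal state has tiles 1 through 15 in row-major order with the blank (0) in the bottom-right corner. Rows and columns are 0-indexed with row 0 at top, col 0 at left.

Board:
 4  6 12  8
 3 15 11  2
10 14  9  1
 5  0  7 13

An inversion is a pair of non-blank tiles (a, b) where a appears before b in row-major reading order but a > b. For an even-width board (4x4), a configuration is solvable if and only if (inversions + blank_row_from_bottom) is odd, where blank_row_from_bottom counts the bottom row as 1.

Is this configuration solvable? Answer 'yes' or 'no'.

Inversions: 51
Blank is in row 3 (0-indexed from top), which is row 1 counting from the bottom (bottom = 1).
51 + 1 = 52, which is even, so the puzzle is not solvable.

Answer: no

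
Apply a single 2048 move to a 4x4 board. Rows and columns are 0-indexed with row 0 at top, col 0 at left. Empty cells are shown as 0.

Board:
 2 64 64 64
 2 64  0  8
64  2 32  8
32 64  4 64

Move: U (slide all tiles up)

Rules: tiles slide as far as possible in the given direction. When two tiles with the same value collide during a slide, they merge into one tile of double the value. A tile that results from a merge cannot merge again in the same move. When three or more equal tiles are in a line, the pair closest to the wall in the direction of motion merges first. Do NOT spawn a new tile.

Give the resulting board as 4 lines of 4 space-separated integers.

Answer:   4 128  64  64
 64   2  32  16
 32  64   4  64
  0   0   0   0

Derivation:
Slide up:
col 0: [2, 2, 64, 32] -> [4, 64, 32, 0]
col 1: [64, 64, 2, 64] -> [128, 2, 64, 0]
col 2: [64, 0, 32, 4] -> [64, 32, 4, 0]
col 3: [64, 8, 8, 64] -> [64, 16, 64, 0]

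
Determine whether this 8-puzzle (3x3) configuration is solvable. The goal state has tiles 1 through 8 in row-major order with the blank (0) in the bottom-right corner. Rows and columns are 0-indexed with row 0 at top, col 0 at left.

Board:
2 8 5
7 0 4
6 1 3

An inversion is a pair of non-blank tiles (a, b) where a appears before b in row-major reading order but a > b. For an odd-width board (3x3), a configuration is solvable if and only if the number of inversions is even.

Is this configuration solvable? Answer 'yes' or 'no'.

Answer: yes

Derivation:
Inversions (pairs i<j in row-major order where tile[i] > tile[j] > 0): 18
18 is even, so the puzzle is solvable.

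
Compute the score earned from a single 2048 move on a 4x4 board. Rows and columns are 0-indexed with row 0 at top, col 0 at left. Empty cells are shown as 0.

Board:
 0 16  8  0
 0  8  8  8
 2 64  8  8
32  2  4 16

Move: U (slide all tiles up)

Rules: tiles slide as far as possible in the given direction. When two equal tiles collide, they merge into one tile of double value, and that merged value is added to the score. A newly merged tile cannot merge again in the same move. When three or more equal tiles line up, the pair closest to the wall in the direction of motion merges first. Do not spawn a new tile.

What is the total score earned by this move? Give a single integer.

Answer: 32

Derivation:
Slide up:
col 0: [0, 0, 2, 32] -> [2, 32, 0, 0]  score +0 (running 0)
col 1: [16, 8, 64, 2] -> [16, 8, 64, 2]  score +0 (running 0)
col 2: [8, 8, 8, 4] -> [16, 8, 4, 0]  score +16 (running 16)
col 3: [0, 8, 8, 16] -> [16, 16, 0, 0]  score +16 (running 32)
Board after move:
 2 16 16 16
32  8  8 16
 0 64  4  0
 0  2  0  0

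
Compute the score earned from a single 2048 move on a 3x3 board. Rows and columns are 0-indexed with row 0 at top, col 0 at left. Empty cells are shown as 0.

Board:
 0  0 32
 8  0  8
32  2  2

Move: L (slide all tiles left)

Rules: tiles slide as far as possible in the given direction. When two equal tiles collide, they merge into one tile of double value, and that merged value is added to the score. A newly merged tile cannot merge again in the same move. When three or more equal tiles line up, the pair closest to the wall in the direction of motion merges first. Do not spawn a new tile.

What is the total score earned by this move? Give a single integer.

Slide left:
row 0: [0, 0, 32] -> [32, 0, 0]  score +0 (running 0)
row 1: [8, 0, 8] -> [16, 0, 0]  score +16 (running 16)
row 2: [32, 2, 2] -> [32, 4, 0]  score +4 (running 20)
Board after move:
32  0  0
16  0  0
32  4  0

Answer: 20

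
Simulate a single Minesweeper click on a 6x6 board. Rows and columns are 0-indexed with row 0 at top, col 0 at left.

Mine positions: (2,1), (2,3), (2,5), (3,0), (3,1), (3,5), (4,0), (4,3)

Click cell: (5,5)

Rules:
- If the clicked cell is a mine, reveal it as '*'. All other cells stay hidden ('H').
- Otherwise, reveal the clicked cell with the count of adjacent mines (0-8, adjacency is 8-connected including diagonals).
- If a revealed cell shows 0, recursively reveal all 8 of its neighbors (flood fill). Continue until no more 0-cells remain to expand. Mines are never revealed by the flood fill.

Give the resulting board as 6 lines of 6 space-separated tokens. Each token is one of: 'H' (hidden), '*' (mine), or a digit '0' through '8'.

H H H H H H
H H H H H H
H H H H H H
H H H H H H
H H H H 2 1
H H H H 1 0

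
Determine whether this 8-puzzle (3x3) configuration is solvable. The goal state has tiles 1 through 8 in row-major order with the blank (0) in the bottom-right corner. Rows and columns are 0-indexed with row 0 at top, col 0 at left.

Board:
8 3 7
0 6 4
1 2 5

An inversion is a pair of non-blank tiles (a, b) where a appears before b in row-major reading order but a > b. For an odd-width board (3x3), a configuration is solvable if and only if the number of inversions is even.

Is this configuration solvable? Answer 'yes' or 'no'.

Answer: yes

Derivation:
Inversions (pairs i<j in row-major order where tile[i] > tile[j] > 0): 20
20 is even, so the puzzle is solvable.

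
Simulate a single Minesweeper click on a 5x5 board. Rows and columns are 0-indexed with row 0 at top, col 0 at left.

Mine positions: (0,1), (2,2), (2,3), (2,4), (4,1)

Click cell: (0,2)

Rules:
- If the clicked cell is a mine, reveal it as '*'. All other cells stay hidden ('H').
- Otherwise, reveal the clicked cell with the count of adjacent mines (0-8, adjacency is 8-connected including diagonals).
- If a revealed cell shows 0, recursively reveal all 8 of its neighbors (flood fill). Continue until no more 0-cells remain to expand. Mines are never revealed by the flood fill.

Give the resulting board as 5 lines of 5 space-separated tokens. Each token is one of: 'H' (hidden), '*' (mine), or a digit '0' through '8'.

H H 1 H H
H H H H H
H H H H H
H H H H H
H H H H H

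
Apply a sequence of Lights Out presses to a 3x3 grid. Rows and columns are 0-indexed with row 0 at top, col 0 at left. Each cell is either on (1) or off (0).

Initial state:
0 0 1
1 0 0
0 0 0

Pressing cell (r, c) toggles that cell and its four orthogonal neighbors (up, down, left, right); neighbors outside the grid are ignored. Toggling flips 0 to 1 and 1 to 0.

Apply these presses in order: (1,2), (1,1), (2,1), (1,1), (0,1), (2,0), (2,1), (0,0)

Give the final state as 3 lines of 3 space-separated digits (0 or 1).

Answer: 0 0 1
1 0 1
1 1 1

Derivation:
After press 1 at (1,2):
0 0 0
1 1 1
0 0 1

After press 2 at (1,1):
0 1 0
0 0 0
0 1 1

After press 3 at (2,1):
0 1 0
0 1 0
1 0 0

After press 4 at (1,1):
0 0 0
1 0 1
1 1 0

After press 5 at (0,1):
1 1 1
1 1 1
1 1 0

After press 6 at (2,0):
1 1 1
0 1 1
0 0 0

After press 7 at (2,1):
1 1 1
0 0 1
1 1 1

After press 8 at (0,0):
0 0 1
1 0 1
1 1 1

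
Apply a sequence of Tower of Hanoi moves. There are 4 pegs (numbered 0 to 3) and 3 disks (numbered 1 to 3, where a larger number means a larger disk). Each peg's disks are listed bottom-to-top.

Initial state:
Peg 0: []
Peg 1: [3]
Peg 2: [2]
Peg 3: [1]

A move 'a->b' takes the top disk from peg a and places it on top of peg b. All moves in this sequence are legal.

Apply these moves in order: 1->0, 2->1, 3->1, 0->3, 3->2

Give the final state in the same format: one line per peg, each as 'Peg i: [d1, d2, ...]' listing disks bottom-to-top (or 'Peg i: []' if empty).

After move 1 (1->0):
Peg 0: [3]
Peg 1: []
Peg 2: [2]
Peg 3: [1]

After move 2 (2->1):
Peg 0: [3]
Peg 1: [2]
Peg 2: []
Peg 3: [1]

After move 3 (3->1):
Peg 0: [3]
Peg 1: [2, 1]
Peg 2: []
Peg 3: []

After move 4 (0->3):
Peg 0: []
Peg 1: [2, 1]
Peg 2: []
Peg 3: [3]

After move 5 (3->2):
Peg 0: []
Peg 1: [2, 1]
Peg 2: [3]
Peg 3: []

Answer: Peg 0: []
Peg 1: [2, 1]
Peg 2: [3]
Peg 3: []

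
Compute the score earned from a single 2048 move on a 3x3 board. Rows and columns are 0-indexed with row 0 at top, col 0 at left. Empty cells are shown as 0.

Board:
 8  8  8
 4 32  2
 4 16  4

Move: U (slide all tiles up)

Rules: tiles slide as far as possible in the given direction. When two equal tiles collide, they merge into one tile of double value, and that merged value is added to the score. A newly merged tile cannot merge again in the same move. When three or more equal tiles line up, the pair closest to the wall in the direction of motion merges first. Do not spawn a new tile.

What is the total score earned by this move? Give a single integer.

Answer: 8

Derivation:
Slide up:
col 0: [8, 4, 4] -> [8, 8, 0]  score +8 (running 8)
col 1: [8, 32, 16] -> [8, 32, 16]  score +0 (running 8)
col 2: [8, 2, 4] -> [8, 2, 4]  score +0 (running 8)
Board after move:
 8  8  8
 8 32  2
 0 16  4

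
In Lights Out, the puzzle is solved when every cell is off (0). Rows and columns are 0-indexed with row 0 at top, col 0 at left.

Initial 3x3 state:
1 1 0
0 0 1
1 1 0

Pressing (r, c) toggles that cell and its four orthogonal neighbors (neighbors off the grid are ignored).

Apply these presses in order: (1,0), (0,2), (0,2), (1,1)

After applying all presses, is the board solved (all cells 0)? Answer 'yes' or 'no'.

Answer: yes

Derivation:
After press 1 at (1,0):
0 1 0
1 1 1
0 1 0

After press 2 at (0,2):
0 0 1
1 1 0
0 1 0

After press 3 at (0,2):
0 1 0
1 1 1
0 1 0

After press 4 at (1,1):
0 0 0
0 0 0
0 0 0

Lights still on: 0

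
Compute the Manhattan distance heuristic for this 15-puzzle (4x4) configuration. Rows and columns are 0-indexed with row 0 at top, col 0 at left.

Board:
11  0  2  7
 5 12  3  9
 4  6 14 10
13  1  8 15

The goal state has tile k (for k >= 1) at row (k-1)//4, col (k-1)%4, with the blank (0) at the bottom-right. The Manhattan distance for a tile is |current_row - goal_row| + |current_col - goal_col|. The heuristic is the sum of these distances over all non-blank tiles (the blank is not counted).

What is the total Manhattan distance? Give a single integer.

Tile 11: (0,0)->(2,2) = 4
Tile 2: (0,2)->(0,1) = 1
Tile 7: (0,3)->(1,2) = 2
Tile 5: (1,0)->(1,0) = 0
Tile 12: (1,1)->(2,3) = 3
Tile 3: (1,2)->(0,2) = 1
Tile 9: (1,3)->(2,0) = 4
Tile 4: (2,0)->(0,3) = 5
Tile 6: (2,1)->(1,1) = 1
Tile 14: (2,2)->(3,1) = 2
Tile 10: (2,3)->(2,1) = 2
Tile 13: (3,0)->(3,0) = 0
Tile 1: (3,1)->(0,0) = 4
Tile 8: (3,2)->(1,3) = 3
Tile 15: (3,3)->(3,2) = 1
Sum: 4 + 1 + 2 + 0 + 3 + 1 + 4 + 5 + 1 + 2 + 2 + 0 + 4 + 3 + 1 = 33

Answer: 33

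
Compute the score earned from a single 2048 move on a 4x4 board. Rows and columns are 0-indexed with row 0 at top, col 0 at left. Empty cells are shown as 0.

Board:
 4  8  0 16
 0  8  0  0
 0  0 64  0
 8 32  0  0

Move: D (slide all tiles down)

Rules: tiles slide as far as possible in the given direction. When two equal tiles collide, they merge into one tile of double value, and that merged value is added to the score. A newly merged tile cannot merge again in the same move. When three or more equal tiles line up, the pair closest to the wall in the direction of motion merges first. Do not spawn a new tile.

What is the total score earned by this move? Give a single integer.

Slide down:
col 0: [4, 0, 0, 8] -> [0, 0, 4, 8]  score +0 (running 0)
col 1: [8, 8, 0, 32] -> [0, 0, 16, 32]  score +16 (running 16)
col 2: [0, 0, 64, 0] -> [0, 0, 0, 64]  score +0 (running 16)
col 3: [16, 0, 0, 0] -> [0, 0, 0, 16]  score +0 (running 16)
Board after move:
 0  0  0  0
 0  0  0  0
 4 16  0  0
 8 32 64 16

Answer: 16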